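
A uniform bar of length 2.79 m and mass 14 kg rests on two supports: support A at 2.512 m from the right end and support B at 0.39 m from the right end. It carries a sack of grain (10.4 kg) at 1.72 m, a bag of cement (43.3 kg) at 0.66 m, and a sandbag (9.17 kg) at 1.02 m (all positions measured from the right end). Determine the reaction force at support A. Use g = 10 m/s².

R_A ≈ 214 N

Take moments about support B.
Beam weight: 14 × 10 = 140 N down at 1.395 m → arm 1.005 m, τ = 140 × 1.005 = 140.7 N·m counterclockwise.
Sack of grain: 10.4 × 10 = 104 N down at 1.72 m → arm 1.33 m, τ = 104 × 1.33 = 138.3 N·m counterclockwise.
Bag of cement: 43.3 × 10 = 433 N down at 0.66 m → arm 0.27 m, τ = 433 × 0.27 = 116.9 N·m counterclockwise.
Sandbag: 9.17 × 10 = 91.7 N down at 1.02 m → arm 0.63 m, τ = 91.7 × 0.63 = 57.77 N·m counterclockwise.
Net load moment about support B = 453.7 N·m counterclockwise.
Reaction R at support A is upward at 2.512 m, arm 2.122 m → moment R × 2.122 clockwise.
Balancing moments: R × 2.122 = 453.7, giving R = 214 N.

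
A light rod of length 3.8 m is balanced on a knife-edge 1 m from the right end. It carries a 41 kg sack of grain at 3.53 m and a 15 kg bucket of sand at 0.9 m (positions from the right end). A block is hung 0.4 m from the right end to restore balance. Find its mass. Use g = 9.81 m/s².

m ≈ 170 kg

Choose the knife-edge (at 1 m from the right end) as the axis so the support reaction has zero arm there.
Sack of grain: 41 × 9.81 = 402.2 N down at 3.53 m → arm 2.53 m, τ = 402.2 × 2.53 = 1018 N·m counterclockwise.
Bucket of sand: 15 × 9.81 = 147.2 N down at 0.9 m → arm 0.1 m, τ = 147.2 × 0.1 = 14.72 N·m clockwise.
Net moment of known loads = 1003 N·m counterclockwise.
An unknown mass m at 0.4 m has arm 0.6 m; its moment is m·g·0.6 clockwise.
Στ = 0 ⇒ m × 9.81 × 0.6 = 1003 ⇒ m = 1003 / (9.81 × 0.6) = 170 kg.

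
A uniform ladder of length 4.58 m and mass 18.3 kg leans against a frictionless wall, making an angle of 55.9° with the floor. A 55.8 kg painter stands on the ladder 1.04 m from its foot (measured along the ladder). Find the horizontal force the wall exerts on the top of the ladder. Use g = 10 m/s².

N_wall ≈ 148 N

Taking torques about the foot of the ladder:
Ladder weight 18.3×10 = 183 N acts at 2.29 m along the ladder; its horizontal arm is 2.29·cos55.9° = 1.284 m → τ = 235 N·m clockwise.
Painter: 55.8×10 = 558 N at 1.04 m → arm 0.5831 m → τ = 325.4 N·m clockwise.
Wall normal N acts horizontally at the top; its moment arm is the height L sinθ = 4.58·sin55.9° = 3.793 m, counterclockwise.
For rotational equilibrium, N × 3.793 = 560.4, so N = 148 N.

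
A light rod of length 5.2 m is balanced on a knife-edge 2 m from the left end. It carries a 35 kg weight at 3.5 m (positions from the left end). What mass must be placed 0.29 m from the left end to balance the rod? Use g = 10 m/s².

m ≈ 30.7 kg

About the knife-edge (at 2 m from the left end):
Weight: 35 × 10 = 350 N down at 3.5 m → arm 1.5 m, τ = 350 × 1.5 = 525 N·m clockwise.
Net moment of known loads = 525 N·m clockwise.
An unknown mass m at 0.29 m has arm 1.71 m; its moment is m·g·1.71 counterclockwise.
Στ = 0 ⇒ m × 10 × 1.71 = 525 ⇒ m = 525 / (10 × 1.71) = 30.7 kg.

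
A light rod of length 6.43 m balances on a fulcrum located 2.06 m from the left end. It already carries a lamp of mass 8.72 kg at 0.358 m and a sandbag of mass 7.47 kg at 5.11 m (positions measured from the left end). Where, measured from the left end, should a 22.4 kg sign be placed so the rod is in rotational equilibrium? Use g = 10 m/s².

x ≈ 1.71 m from the left end

Taking torques about the fulcrum (at 2.06 m from the left end):
Lamp: 8.72 × 10 = 87.2 N down at 0.358 m → arm 1.702 m, τ = 87.2 × 1.702 = 148.4 N·m counterclockwise.
Sandbag: 7.47 × 10 = 74.7 N down at 5.11 m → arm 3.05 m, τ = 74.7 × 3.05 = 227.8 N·m clockwise.
Net moment of existing loads = 79.4 N·m clockwise.
The sign weighs 22.4 × 10 = 224 N and must supply an equal counterclockwise moment, so its lever arm about the fulcrum is 79.4 / 224 = 0.354 m.
That puts it at 2.06 − 0.354 = 1.71 m from the left end.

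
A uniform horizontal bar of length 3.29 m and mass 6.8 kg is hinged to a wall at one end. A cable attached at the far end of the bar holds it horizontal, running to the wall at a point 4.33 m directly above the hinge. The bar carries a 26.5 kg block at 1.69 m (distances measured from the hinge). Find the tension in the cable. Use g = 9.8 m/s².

T ≈ 209 N

Sum moments about the hinge (the unknown hinge reaction has zero arm there).
Beam weight: 6.8 × 9.8 = 66.64 N down at 1.645 m → arm 1.645 m, τ = 66.64 × 1.645 = 109.6 N·m clockwise.
Block: 26.5 × 9.8 = 259.7 N down at 1.69 m → arm 1.69 m, τ = 259.7 × 1.69 = 438.9 N·m clockwise.
Total clockwise load moment = 548.5 N·m.
The cable tension T acts at 3.29 m; only its component perpendicular to the bar, T sinθ, produces torque. sinθ = h/√(h²+d²) = 4.33/√(4.33²+3.29²) = 0.7962.
Setting net torque to zero: T × 3.29 × 0.7962 = 548.5 → T = 548.5 / 2.619 = 209 N.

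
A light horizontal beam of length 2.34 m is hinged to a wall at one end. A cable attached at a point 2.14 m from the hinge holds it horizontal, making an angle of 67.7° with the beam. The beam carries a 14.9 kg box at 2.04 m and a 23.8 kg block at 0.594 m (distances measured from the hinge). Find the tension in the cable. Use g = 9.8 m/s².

T ≈ 220 N

Take moments about the hinge.
Box: 14.9 × 9.8 = 146 N down at 2.04 m → arm 2.04 m, τ = 146 × 2.04 = 297.8 N·m clockwise.
Block: 23.8 × 9.8 = 233.2 N down at 0.594 m → arm 0.594 m, τ = 233.2 × 0.594 = 138.5 N·m clockwise.
Total clockwise load moment = 436.3 N·m.
The cable tension T acts at 2.14 m; only its component perpendicular to the beam, T sinθ, produces torque. sin 67.7° = 0.9252.
For rotational equilibrium, T × 2.14 × 0.9252 = 436.3, so T = 436.3 / 1.98 = 220 N.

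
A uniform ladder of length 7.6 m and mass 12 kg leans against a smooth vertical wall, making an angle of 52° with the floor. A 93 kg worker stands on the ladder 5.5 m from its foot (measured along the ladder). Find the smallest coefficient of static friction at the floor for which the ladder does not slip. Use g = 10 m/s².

μ_min ≈ 0.545

Choose the foot of the ladder as the axis so the floor normal and friction both act there and drop out.
Ladder weight 12×10 = 120 N acts at 3.8 m along the ladder; its horizontal arm is 3.8·cos52° = 2.34 m → τ = 280.8 N·m clockwise.
Worker: 93×10 = 930 N at 5.5 m → arm 3.386 m → τ = 3149 N·m clockwise.
Wall normal N acts horizontally at the top; its moment arm is the height L sinθ = 7.6·sin52° = 5.989 m, counterclockwise.
For rotational equilibrium, N × 5.989 = 3430, so N = 572.7 N.
ΣFx = 0 ⇒ f = N_wall = 572.7 N. ΣFy = 0 ⇒ N_floor = 1050 N.
μ_min = f / N_floor = 572.7 / 1050 = 0.545.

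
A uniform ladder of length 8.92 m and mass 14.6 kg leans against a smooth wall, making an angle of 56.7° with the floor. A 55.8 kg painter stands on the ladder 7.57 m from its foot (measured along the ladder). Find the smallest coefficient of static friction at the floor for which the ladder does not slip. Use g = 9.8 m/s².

μ_min ≈ 0.51

Choose the foot of the ladder as the axis so the floor normal and friction both act there and drop out.
Ladder weight 14.6×9.8 = 143.1 N acts at 4.46 m along the ladder; its horizontal arm is 4.46·cos56.7° = 2.449 m → τ = 350.5 N·m clockwise.
Painter: 55.8×9.8 = 546.8 N at 7.57 m → arm 4.156 m → τ = 2273 N·m clockwise.
Wall normal N acts horizontally at the top; its moment arm is the height L sinθ = 8.92·sin56.7° = 7.455 m, counterclockwise.
Στ = 0 ⇒ N × 7.455 = 2624 ⇒ N = 352 N.
ΣFx = 0 ⇒ f = N_wall = 352 N. ΣFy = 0 ⇒ N_floor = 689.9 N.
μ_min = f / N_floor = 352 / 689.9 = 0.51.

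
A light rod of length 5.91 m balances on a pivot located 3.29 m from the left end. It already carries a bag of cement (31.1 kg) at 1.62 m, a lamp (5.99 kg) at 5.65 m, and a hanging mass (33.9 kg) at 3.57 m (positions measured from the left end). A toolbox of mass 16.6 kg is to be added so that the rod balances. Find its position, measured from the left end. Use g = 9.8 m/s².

Choose the pivot (at 3.29 m from the left end) as the axis so the support reaction has zero arm there.
Bag of cement: 31.1 × 9.8 = 304.8 N down at 1.62 m → arm 1.67 m, τ = 304.8 × 1.67 = 509 N·m counterclockwise.
Lamp: 5.99 × 9.8 = 58.7 N down at 5.65 m → arm 2.36 m, τ = 58.7 × 2.36 = 138.5 N·m clockwise.
Hanging mass: 33.9 × 9.8 = 332.2 N down at 3.57 m → arm 0.28 m, τ = 332.2 × 0.28 = 93.02 N·m clockwise.
Net moment of existing loads = 277.5 N·m counterclockwise.
The toolbox weighs 16.6 × 9.8 = 162.7 N and must supply an equal clockwise moment, so its lever arm about the pivot is 277.5 / 162.7 = 1.71 m.
That puts it at 3.29 + 1.71 = 5 m from the left end.

x ≈ 5 m from the left end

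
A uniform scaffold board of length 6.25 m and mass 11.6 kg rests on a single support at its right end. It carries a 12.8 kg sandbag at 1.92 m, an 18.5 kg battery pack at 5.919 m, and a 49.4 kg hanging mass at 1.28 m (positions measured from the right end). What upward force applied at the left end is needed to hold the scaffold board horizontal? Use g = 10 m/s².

F ≈ 374 N

Taking torques about the right end:
Beam weight: 11.6 × 10 = 116 N down at 3.125 m → arm 3.125 m, τ = 116 × 3.125 = 362.5 N·m counterclockwise.
Sandbag: 12.8 × 10 = 128 N down at 1.92 m → arm 1.92 m, τ = 128 × 1.92 = 245.8 N·m counterclockwise.
Battery pack: 18.5 × 10 = 185 N down at 5.919 m → arm 5.919 m, τ = 185 × 5.919 = 1095 N·m counterclockwise.
Hanging mass: 49.4 × 10 = 494 N down at 1.28 m → arm 1.28 m, τ = 494 × 1.28 = 632.3 N·m counterclockwise.
Net moment of the loads = 2336 N·m counterclockwise.
The upward force F acts at the left end, arm 6.25 m, giving F × 6.25 clockwise.
Balancing moments: F × 6.25 = 2336, giving F = 2336 / 6.25 = 374 N.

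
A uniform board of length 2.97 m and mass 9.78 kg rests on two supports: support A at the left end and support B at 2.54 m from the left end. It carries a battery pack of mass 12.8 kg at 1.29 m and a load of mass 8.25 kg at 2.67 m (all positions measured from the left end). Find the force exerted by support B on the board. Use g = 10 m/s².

Take moments about support A.
Beam weight: 9.78 × 10 = 97.8 N down at 1.485 m → arm 1.485 m, τ = 97.8 × 1.485 = 145.2 N·m clockwise.
Battery pack: 12.8 × 10 = 128 N down at 1.29 m → arm 1.29 m, τ = 128 × 1.29 = 165.1 N·m clockwise.
Load: 8.25 × 10 = 82.5 N down at 2.67 m → arm 2.67 m, τ = 82.5 × 2.67 = 220.3 N·m clockwise.
Net load moment about support A = 530.6 N·m clockwise.
Reaction R at support B is upward at 2.54 m, arm 2.54 m → moment R × 2.54 counterclockwise.
For rotational equilibrium, R × 2.54 = 530.6, so R = 209 N.

R_B ≈ 209 N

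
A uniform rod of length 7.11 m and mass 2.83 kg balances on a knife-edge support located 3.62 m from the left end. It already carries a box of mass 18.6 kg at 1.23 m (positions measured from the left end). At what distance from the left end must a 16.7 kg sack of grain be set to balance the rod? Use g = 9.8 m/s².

x ≈ 6.29 m from the left end

About the knife-edge support (at 3.62 m from the left end):
Beam weight: 2.83 × 9.8 = 27.73 N down at 3.555 m → arm 0.065 m, τ = 27.73 × 0.065 = 1.802 N·m counterclockwise.
Box: 18.6 × 9.8 = 182.3 N down at 1.23 m → arm 2.39 m, τ = 182.3 × 2.39 = 435.7 N·m counterclockwise.
Net moment of existing loads = 437.5 N·m counterclockwise.
The sack of grain weighs 16.7 × 9.8 = 163.7 N and must supply an equal clockwise moment, so its lever arm about the knife-edge support is 437.5 / 163.7 = 2.67 m.
That puts it at 3.62 + 2.67 = 6.29 m from the left end.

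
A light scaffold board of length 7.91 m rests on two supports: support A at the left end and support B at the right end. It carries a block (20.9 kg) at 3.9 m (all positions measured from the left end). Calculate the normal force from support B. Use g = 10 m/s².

Take moments about support A.
Block: 20.9 × 10 = 209 N down at 3.9 m → arm 3.9 m, τ = 209 × 3.9 = 815.1 N·m clockwise.
Net load moment about support A = 815.1 N·m clockwise.
Reaction R at support B is upward at 7.91 m, arm 7.91 m → moment R × 7.91 counterclockwise.
Στ = 0 ⇒ R × 7.91 = 815.1 ⇒ R = 103 N.

R_B ≈ 103 N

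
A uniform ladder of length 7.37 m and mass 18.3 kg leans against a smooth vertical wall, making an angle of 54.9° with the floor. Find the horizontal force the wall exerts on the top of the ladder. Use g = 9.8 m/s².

Sum moments about the foot of the ladder (the floor normal and friction both act there and drop out).
Ladder weight 18.3×9.8 = 179.3 N acts at 3.685 m along the ladder; its horizontal arm is 3.685·cos54.9° = 2.119 m → τ = 379.9 N·m clockwise.
Wall normal N acts horizontally at the top; its moment arm is the height L sinθ = 7.37·sin54.9° = 6.03 m, counterclockwise.
Στ = 0 ⇒ N × 6.03 = 379.9 ⇒ N = 63 N.

N_wall ≈ 63 N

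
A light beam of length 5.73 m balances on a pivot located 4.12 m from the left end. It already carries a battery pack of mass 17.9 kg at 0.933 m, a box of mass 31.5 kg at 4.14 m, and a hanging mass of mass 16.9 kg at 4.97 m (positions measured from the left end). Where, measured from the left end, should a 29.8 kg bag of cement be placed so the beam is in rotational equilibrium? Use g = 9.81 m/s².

Take moments about the pivot (at 4.12 m from the left end).
Battery pack: 17.9 × 9.81 = 175.6 N down at 0.933 m → arm 3.187 m, τ = 175.6 × 3.187 = 559.6 N·m counterclockwise.
Box: 31.5 × 9.81 = 309 N down at 4.14 m → arm 0.02 m, τ = 309 × 0.02 = 6.18 N·m clockwise.
Hanging mass: 16.9 × 9.81 = 165.8 N down at 4.97 m → arm 0.85 m, τ = 165.8 × 0.85 = 140.9 N·m clockwise.
Net moment of existing loads = 412.5 N·m counterclockwise.
The bag of cement weighs 29.8 × 9.81 = 292.3 N and must supply an equal clockwise moment, so its lever arm about the pivot is 412.5 / 292.3 = 1.41 m.
That puts it at 4.12 + 1.41 = 5.53 m from the left end.

x ≈ 5.53 m from the left end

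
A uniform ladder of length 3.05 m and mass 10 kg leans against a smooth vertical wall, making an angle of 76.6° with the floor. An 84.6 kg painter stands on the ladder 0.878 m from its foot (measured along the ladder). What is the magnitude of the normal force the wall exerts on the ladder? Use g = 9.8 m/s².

N_wall ≈ 68.5 N

About the foot of the ladder:
Ladder weight 10×9.8 = 98 N acts at 1.525 m along the ladder; its horizontal arm is 1.525·cos76.6° = 0.3534 m → τ = 34.63 N·m clockwise.
Painter: 84.6×9.8 = 829.1 N at 0.878 m → arm 0.2035 m → τ = 168.7 N·m clockwise.
Wall normal N acts horizontally at the top; its moment arm is the height L sinθ = 3.05·sin76.6° = 2.967 m, counterclockwise.
Balancing moments: N × 2.967 = 203.3, giving N = 68.5 N.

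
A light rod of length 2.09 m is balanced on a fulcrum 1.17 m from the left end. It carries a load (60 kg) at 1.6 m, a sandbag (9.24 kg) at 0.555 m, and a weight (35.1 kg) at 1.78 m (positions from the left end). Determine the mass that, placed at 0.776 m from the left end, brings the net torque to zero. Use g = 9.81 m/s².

m ≈ 105 kg

Sum moments about the fulcrum (at 1.17 m from the left end) (the support reaction has zero arm there).
Load: 60 × 9.81 = 588.6 N down at 1.6 m → arm 0.43 m, τ = 588.6 × 0.43 = 253.1 N·m clockwise.
Sandbag: 9.24 × 9.81 = 90.64 N down at 0.555 m → arm 0.615 m, τ = 90.64 × 0.615 = 55.74 N·m counterclockwise.
Weight: 35.1 × 9.81 = 344.3 N down at 1.78 m → arm 0.61 m, τ = 344.3 × 0.61 = 210 N·m clockwise.
Net moment of known loads = 407.4 N·m clockwise.
An unknown mass m at 0.776 m has arm 0.394 m; its moment is m·g·0.394 counterclockwise.
Setting net torque to zero: m × 9.81 × 0.394 = 407.4 → m = 407.4 / (9.81 × 0.394) = 105 kg.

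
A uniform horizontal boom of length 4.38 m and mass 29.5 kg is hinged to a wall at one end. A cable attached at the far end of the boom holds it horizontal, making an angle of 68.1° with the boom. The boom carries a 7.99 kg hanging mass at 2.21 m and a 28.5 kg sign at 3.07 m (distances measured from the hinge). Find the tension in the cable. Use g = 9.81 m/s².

T ≈ 410 N

Take moments about the hinge.
Beam weight: 29.5 × 9.81 = 289.4 N down at 2.19 m → arm 2.19 m, τ = 289.4 × 2.19 = 633.8 N·m clockwise.
Hanging mass: 7.99 × 9.81 = 78.38 N down at 2.21 m → arm 2.21 m, τ = 78.38 × 2.21 = 173.2 N·m clockwise.
Sign: 28.5 × 9.81 = 279.6 N down at 3.07 m → arm 3.07 m, τ = 279.6 × 3.07 = 858.4 N·m clockwise.
Total clockwise load moment = 1665 N·m.
The cable tension T acts at 4.38 m; only its component perpendicular to the boom, T sinθ, produces torque. sin 68.1° = 0.9278.
Setting net torque to zero: T × 4.38 × 0.9278 = 1665 → T = 1665 / 4.064 = 410 N.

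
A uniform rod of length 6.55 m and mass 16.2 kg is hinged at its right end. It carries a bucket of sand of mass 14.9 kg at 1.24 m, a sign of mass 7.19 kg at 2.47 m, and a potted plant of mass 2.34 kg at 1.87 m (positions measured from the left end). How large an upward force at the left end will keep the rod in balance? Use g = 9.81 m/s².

F ≈ 258 N

About the right end:
Beam weight: 16.2 × 9.81 = 158.9 N down at 3.275 m → arm 3.275 m, τ = 158.9 × 3.275 = 520.4 N·m counterclockwise.
Bucket of sand: 14.9 × 9.81 = 146.2 N down at 1.24 m → arm 5.31 m, τ = 146.2 × 5.31 = 776.3 N·m counterclockwise.
Sign: 7.19 × 9.81 = 70.53 N down at 2.47 m → arm 4.08 m, τ = 70.53 × 4.08 = 287.8 N·m counterclockwise.
Potted plant: 2.34 × 9.81 = 22.96 N down at 1.87 m → arm 4.68 m, τ = 22.96 × 4.68 = 107.5 N·m counterclockwise.
Net moment of the loads = 1692 N·m counterclockwise.
The upward force F acts at the left end, arm 6.55 m, giving F × 6.55 clockwise.
Στ = 0 ⇒ F × 6.55 = 1692 ⇒ F = 1692 / 6.55 = 258 N.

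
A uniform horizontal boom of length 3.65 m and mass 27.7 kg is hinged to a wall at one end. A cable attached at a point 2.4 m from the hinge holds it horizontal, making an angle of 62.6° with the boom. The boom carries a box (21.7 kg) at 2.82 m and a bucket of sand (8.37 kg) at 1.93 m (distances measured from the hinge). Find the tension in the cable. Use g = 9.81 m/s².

T ≈ 589 N

Take moments about the hinge.
Beam weight: 27.7 × 9.81 = 271.7 N down at 1.825 m → arm 1.825 m, τ = 271.7 × 1.825 = 495.9 N·m clockwise.
Box: 21.7 × 9.81 = 212.9 N down at 2.82 m → arm 2.82 m, τ = 212.9 × 2.82 = 600.4 N·m clockwise.
Bucket of sand: 8.37 × 9.81 = 82.11 N down at 1.93 m → arm 1.93 m, τ = 82.11 × 1.93 = 158.5 N·m clockwise.
Total clockwise load moment = 1255 N·m.
The cable tension T acts at 2.4 m; only its component perpendicular to the boom, T sinθ, produces torque. sin 62.6° = 0.8878.
Στ = 0 ⇒ T × 2.4 × 0.8878 = 1255 ⇒ T = 1255 / 2.131 = 589 N.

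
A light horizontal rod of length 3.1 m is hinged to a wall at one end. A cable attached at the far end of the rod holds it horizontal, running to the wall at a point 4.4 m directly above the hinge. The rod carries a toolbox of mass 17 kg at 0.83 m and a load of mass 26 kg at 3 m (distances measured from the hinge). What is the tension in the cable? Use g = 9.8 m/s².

T ≈ 356 N

Take moments about the hinge.
Toolbox: 17 × 9.8 = 166.6 N down at 0.83 m → arm 0.83 m, τ = 166.6 × 0.83 = 138.3 N·m clockwise.
Load: 26 × 9.8 = 254.8 N down at 3 m → arm 3 m, τ = 254.8 × 3 = 764.4 N·m clockwise.
Total clockwise load moment = 902.7 N·m.
The cable tension T acts at 3.1 m; only its component perpendicular to the rod, T sinθ, produces torque. sinθ = h/√(h²+d²) = 4.4/√(4.4²+3.1²) = 0.8175.
For rotational equilibrium, T × 3.1 × 0.8175 = 902.7, so T = 902.7 / 2.534 = 356 N.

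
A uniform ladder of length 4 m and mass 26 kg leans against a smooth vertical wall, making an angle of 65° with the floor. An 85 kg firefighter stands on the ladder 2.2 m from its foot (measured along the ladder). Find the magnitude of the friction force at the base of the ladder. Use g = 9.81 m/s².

Take moments about the foot of the ladder.
Ladder weight 26×9.81 = 255.1 N acts at 2 m along the ladder; its horizontal arm is 2·cos65° = 0.8452 m → τ = 215.6 N·m clockwise.
Firefighter: 85×9.81 = 833.9 N at 2.2 m → arm 0.9298 m → τ = 775.4 N·m clockwise.
Wall normal N acts horizontally at the top; its moment arm is the height L sinθ = 4·sin65° = 3.625 m, counterclockwise.
Balancing moments: N × 3.625 = 991, giving N = 273 N.
ΣFx = 0: friction at the foot balances the wall's push, so f = N_wall = 273 N.

f ≈ 273 N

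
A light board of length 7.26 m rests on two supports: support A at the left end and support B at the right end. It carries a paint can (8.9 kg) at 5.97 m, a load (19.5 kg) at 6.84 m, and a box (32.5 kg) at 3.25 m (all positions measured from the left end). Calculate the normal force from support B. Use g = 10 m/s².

R_B ≈ 402 N

Choose support A as the axis so its reaction then has zero moment arm.
Paint can: 8.9 × 10 = 89 N down at 5.97 m → arm 5.97 m, τ = 89 × 5.97 = 531.3 N·m clockwise.
Load: 19.5 × 10 = 195 N down at 6.84 m → arm 6.84 m, τ = 195 × 6.84 = 1334 N·m clockwise.
Box: 32.5 × 10 = 325 N down at 3.25 m → arm 3.25 m, τ = 325 × 3.25 = 1056 N·m clockwise.
Net load moment about support A = 2921 N·m clockwise.
Reaction R at support B is upward at 7.26 m, arm 7.26 m → moment R × 7.26 counterclockwise.
Setting net torque to zero: R × 7.26 = 2921 → R = 402 N.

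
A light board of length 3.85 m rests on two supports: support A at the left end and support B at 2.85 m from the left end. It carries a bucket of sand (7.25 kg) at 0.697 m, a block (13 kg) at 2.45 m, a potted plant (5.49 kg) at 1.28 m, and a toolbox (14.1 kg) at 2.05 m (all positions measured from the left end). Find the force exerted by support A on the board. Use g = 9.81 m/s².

R_A ≈ 140 N

Take moments about support B.
Bucket of sand: 7.25 × 9.81 = 71.12 N down at 0.697 m → arm 2.153 m, τ = 71.12 × 2.153 = 153.1 N·m counterclockwise.
Block: 13 × 9.81 = 127.5 N down at 2.45 m → arm 0.4 m, τ = 127.5 × 0.4 = 51 N·m counterclockwise.
Potted plant: 5.49 × 9.81 = 53.86 N down at 1.28 m → arm 1.57 m, τ = 53.86 × 1.57 = 84.56 N·m counterclockwise.
Toolbox: 14.1 × 9.81 = 138.3 N down at 2.05 m → arm 0.8 m, τ = 138.3 × 0.8 = 110.6 N·m counterclockwise.
Net load moment about support B = 399.3 N·m counterclockwise.
Reaction R at support A is upward at 0 m, arm 2.85 m → moment R × 2.85 clockwise.
Στ = 0 ⇒ R × 2.85 = 399.3 ⇒ R = 140 N.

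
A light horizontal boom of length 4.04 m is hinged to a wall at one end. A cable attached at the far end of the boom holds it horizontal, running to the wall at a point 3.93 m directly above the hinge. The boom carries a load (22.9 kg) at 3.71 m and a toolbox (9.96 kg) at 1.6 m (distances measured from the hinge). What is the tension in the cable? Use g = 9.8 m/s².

T ≈ 351 N

Take moments about the hinge.
Load: 22.9 × 9.8 = 224.4 N down at 3.71 m → arm 3.71 m, τ = 224.4 × 3.71 = 832.5 N·m clockwise.
Toolbox: 9.96 × 9.8 = 97.61 N down at 1.6 m → arm 1.6 m, τ = 97.61 × 1.6 = 156.2 N·m clockwise.
Total clockwise load moment = 988.7 N·m.
The cable tension T acts at 4.04 m; only its component perpendicular to the boom, T sinθ, produces torque. sinθ = h/√(h²+d²) = 3.93/√(3.93²+4.04²) = 0.6973.
Balancing moments: T × 4.04 × 0.6973 = 988.7, giving T = 988.7 / 2.817 = 351 N.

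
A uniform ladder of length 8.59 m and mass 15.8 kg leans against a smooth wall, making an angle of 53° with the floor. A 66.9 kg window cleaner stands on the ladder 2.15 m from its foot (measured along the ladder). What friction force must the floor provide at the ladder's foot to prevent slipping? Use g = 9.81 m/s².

f ≈ 182 N

Taking torques about the foot of the ladder:
Ladder weight 15.8×9.81 = 155 N acts at 4.295 m along the ladder; its horizontal arm is 4.295·cos53° = 2.585 m → τ = 400.7 N·m clockwise.
Window cleaner: 66.9×9.81 = 656.3 N at 2.15 m → arm 1.294 m → τ = 849.3 N·m clockwise.
Wall normal N acts horizontally at the top; its moment arm is the height L sinθ = 8.59·sin53° = 6.86 m, counterclockwise.
Στ = 0 ⇒ N × 6.86 = 1250 ⇒ N = 182 N.
ΣFx = 0: friction at the foot balances the wall's push, so f = N_wall = 182 N.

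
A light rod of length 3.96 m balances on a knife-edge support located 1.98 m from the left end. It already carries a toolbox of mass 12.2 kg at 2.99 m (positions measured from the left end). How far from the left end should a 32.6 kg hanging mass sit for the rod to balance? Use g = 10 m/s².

x ≈ 1.6 m from the left end

Sum moments about the knife-edge support (at 1.98 m from the left end) (the support reaction has zero arm there).
Toolbox: 12.2 × 10 = 122 N down at 2.99 m → arm 1.01 m, τ = 122 × 1.01 = 123.2 N·m clockwise.
Net moment of existing loads = 123.2 N·m clockwise.
The hanging mass weighs 32.6 × 10 = 326 N and must supply an equal counterclockwise moment, so its lever arm about the knife-edge support is 123.2 / 326 = 0.378 m.
That puts it at 1.98 − 0.378 = 1.6 m from the left end.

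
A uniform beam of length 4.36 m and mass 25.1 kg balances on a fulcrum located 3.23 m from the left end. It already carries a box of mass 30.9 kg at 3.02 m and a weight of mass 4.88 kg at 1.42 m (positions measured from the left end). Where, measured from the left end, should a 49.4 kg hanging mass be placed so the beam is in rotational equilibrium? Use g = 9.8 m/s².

x ≈ 4.07 m from the left end

Take moments about the fulcrum (at 3.23 m from the left end).
Beam weight: 25.1 × 9.8 = 246 N down at 2.18 m → arm 1.05 m, τ = 246 × 1.05 = 258.3 N·m counterclockwise.
Box: 30.9 × 9.8 = 302.8 N down at 3.02 m → arm 0.21 m, τ = 302.8 × 0.21 = 63.59 N·m counterclockwise.
Weight: 4.88 × 9.8 = 47.82 N down at 1.42 m → arm 1.81 m, τ = 47.82 × 1.81 = 86.55 N·m counterclockwise.
Net moment of existing loads = 408.4 N·m counterclockwise.
The hanging mass weighs 49.4 × 9.8 = 484.1 N and must supply an equal clockwise moment, so its lever arm about the fulcrum is 408.4 / 484.1 = 0.844 m.
That puts it at 3.23 + 0.844 = 4.07 m from the left end.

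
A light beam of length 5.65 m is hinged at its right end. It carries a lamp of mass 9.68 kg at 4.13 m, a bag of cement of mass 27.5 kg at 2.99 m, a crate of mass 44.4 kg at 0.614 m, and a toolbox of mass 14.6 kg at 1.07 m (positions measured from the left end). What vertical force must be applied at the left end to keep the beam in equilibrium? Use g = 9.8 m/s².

Take moments about the right end.
Lamp: 9.68 × 9.8 = 94.86 N down at 4.13 m → arm 1.52 m, τ = 94.86 × 1.52 = 144.2 N·m counterclockwise.
Bag of cement: 27.5 × 9.8 = 269.5 N down at 2.99 m → arm 2.66 m, τ = 269.5 × 2.66 = 716.9 N·m counterclockwise.
Crate: 44.4 × 9.8 = 435.1 N down at 0.614 m → arm 5.036 m, τ = 435.1 × 5.036 = 2191 N·m counterclockwise.
Toolbox: 14.6 × 9.8 = 143.1 N down at 1.07 m → arm 4.58 m, τ = 143.1 × 4.58 = 655.4 N·m counterclockwise.
Net moment of the loads = 3708 N·m counterclockwise.
The upward force F acts at the left end, arm 5.65 m, giving F × 5.65 clockwise.
Balancing moments: F × 5.65 = 3708, giving F = 3708 / 5.65 = 656 N.

F ≈ 656 N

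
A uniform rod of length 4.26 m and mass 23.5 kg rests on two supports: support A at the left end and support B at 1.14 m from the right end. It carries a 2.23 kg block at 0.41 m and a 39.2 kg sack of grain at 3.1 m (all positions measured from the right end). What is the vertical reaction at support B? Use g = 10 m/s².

Taking torques about support A:
Beam weight: 23.5 × 10 = 235 N down at 2.13 m → arm 2.13 m, τ = 235 × 2.13 = 500.5 N·m clockwise.
Block: 2.23 × 10 = 22.3 N down at 0.41 m → arm 3.85 m, τ = 22.3 × 3.85 = 85.86 N·m clockwise.
Sack of grain: 39.2 × 10 = 392 N down at 3.1 m → arm 1.16 m, τ = 392 × 1.16 = 454.7 N·m clockwise.
Net load moment about support A = 1041 N·m clockwise.
Reaction R at support B is upward at 1.14 m, arm 3.12 m → moment R × 3.12 counterclockwise.
Setting net torque to zero: R × 3.12 = 1041 → R = 334 N.

R_B ≈ 334 N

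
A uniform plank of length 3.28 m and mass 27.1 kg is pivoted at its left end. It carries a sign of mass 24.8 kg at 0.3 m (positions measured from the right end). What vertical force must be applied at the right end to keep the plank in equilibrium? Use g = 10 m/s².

F ≈ 361 N

Take moments about the left end.
Beam weight: 27.1 × 10 = 271 N down at 1.64 m → arm 1.64 m, τ = 271 × 1.64 = 444.4 N·m clockwise.
Sign: 24.8 × 10 = 248 N down at 0.3 m → arm 2.98 m, τ = 248 × 2.98 = 739 N·m clockwise.
Net moment of the loads = 1183 N·m clockwise.
The upward force F acts at the right end, arm 3.28 m, giving F × 3.28 counterclockwise.
For rotational equilibrium, F × 3.28 = 1183, so F = 1183 / 3.28 = 361 N.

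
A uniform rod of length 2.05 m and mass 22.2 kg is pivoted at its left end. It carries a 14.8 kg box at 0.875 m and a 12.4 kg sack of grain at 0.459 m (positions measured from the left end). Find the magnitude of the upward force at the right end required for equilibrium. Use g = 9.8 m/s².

Take moments about the left end.
Beam weight: 22.2 × 9.8 = 217.6 N down at 1.025 m → arm 1.025 m, τ = 217.6 × 1.025 = 223 N·m clockwise.
Box: 14.8 × 9.8 = 145 N down at 0.875 m → arm 0.875 m, τ = 145 × 0.875 = 126.9 N·m clockwise.
Sack of grain: 12.4 × 9.8 = 121.5 N down at 0.459 m → arm 0.459 m, τ = 121.5 × 0.459 = 55.77 N·m clockwise.
Net moment of the loads = 405.7 N·m clockwise.
The upward force F acts at the right end, arm 2.05 m, giving F × 2.05 counterclockwise.
For rotational equilibrium, F × 2.05 = 405.7, so F = 405.7 / 2.05 = 198 N.

F ≈ 198 N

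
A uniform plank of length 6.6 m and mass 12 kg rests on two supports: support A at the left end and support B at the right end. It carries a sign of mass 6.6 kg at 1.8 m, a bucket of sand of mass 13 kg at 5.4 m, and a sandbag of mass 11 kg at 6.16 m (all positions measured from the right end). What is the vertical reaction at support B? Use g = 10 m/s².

R_B ≈ 139 N

About support A:
Beam weight: 12 × 10 = 120 N down at 3.3 m → arm 3.3 m, τ = 120 × 3.3 = 396 N·m clockwise.
Sign: 6.6 × 10 = 66 N down at 1.8 m → arm 4.8 m, τ = 66 × 4.8 = 316.8 N·m clockwise.
Bucket of sand: 13 × 10 = 130 N down at 5.4 m → arm 1.2 m, τ = 130 × 1.2 = 156 N·m clockwise.
Sandbag: 11 × 10 = 110 N down at 6.16 m → arm 0.44 m, τ = 110 × 0.44 = 48.4 N·m clockwise.
Net load moment about support A = 917.2 N·m clockwise.
Reaction R at support B is upward at 0 m, arm 6.6 m → moment R × 6.6 counterclockwise.
Setting net torque to zero: R × 6.6 = 917.2 → R = 139 N.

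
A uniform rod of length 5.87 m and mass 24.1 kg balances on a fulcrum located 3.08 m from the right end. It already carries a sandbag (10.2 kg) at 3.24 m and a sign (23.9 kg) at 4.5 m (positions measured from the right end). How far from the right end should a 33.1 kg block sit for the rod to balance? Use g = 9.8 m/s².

x ≈ 2.11 m from the right end

Choose the fulcrum (at 3.08 m from the right end) as the axis so the support reaction has zero arm there.
Beam weight: 24.1 × 9.8 = 236.2 N down at 2.935 m → arm 0.145 m, τ = 236.2 × 0.145 = 34.25 N·m clockwise.
Sandbag: 10.2 × 9.8 = 99.96 N down at 3.24 m → arm 0.16 m, τ = 99.96 × 0.16 = 15.99 N·m counterclockwise.
Sign: 23.9 × 9.8 = 234.2 N down at 4.5 m → arm 1.42 m, τ = 234.2 × 1.42 = 332.6 N·m counterclockwise.
Net moment of existing loads = 314.3 N·m counterclockwise.
The block weighs 33.1 × 9.8 = 324.4 N and must supply an equal clockwise moment, so its lever arm about the fulcrum is 314.3 / 324.4 = 0.969 m.
That puts it at 3.08 − 0.969 = 2.11 m from the right end.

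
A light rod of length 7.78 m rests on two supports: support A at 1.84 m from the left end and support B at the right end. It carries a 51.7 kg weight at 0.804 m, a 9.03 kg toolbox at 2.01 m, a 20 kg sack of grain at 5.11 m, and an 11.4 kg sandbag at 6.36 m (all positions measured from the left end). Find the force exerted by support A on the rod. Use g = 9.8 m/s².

R_A ≈ 796 N

Sum moments about support B (its reaction then has zero moment arm).
Weight: 51.7 × 9.8 = 506.7 N down at 0.804 m → arm 6.976 m, τ = 506.7 × 6.976 = 3535 N·m counterclockwise.
Toolbox: 9.03 × 9.8 = 88.49 N down at 2.01 m → arm 5.77 m, τ = 88.49 × 5.77 = 510.6 N·m counterclockwise.
Sack of grain: 20 × 9.8 = 196 N down at 5.11 m → arm 2.67 m, τ = 196 × 2.67 = 523.3 N·m counterclockwise.
Sandbag: 11.4 × 9.8 = 111.7 N down at 6.36 m → arm 1.42 m, τ = 111.7 × 1.42 = 158.6 N·m counterclockwise.
Net load moment about support B = 4728 N·m counterclockwise.
Reaction R at support A is upward at 1.84 m, arm 5.94 m → moment R × 5.94 clockwise.
Στ = 0 ⇒ R × 5.94 = 4728 ⇒ R = 796 N.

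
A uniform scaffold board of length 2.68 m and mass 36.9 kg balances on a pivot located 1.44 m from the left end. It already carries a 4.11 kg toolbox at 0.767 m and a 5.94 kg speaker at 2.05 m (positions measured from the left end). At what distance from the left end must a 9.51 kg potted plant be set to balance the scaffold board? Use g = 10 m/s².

x ≈ 1.74 m from the left end

About the pivot (at 1.44 m from the left end):
Beam weight: 36.9 × 10 = 369 N down at 1.34 m → arm 0.1 m, τ = 369 × 0.1 = 36.9 N·m counterclockwise.
Toolbox: 4.11 × 10 = 41.1 N down at 0.767 m → arm 0.673 m, τ = 41.1 × 0.673 = 27.66 N·m counterclockwise.
Speaker: 5.94 × 10 = 59.4 N down at 2.05 m → arm 0.61 m, τ = 59.4 × 0.61 = 36.23 N·m clockwise.
Net moment of existing loads = 28.33 N·m counterclockwise.
The potted plant weighs 9.51 × 10 = 95.1 N and must supply an equal clockwise moment, so its lever arm about the pivot is 28.33 / 95.1 = 0.298 m.
That puts it at 1.44 + 0.298 = 1.74 m from the left end.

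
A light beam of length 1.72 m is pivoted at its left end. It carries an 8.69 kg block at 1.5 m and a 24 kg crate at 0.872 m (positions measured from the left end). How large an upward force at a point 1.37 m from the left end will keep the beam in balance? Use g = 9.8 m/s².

F ≈ 243 N

Take moments about the left end.
Block: 8.69 × 9.8 = 85.16 N down at 1.5 m → arm 1.5 m, τ = 85.16 × 1.5 = 127.7 N·m clockwise.
Crate: 24 × 9.8 = 235.2 N down at 0.872 m → arm 0.872 m, τ = 235.2 × 0.872 = 205.1 N·m clockwise.
Net moment of the loads = 332.8 N·m clockwise.
The upward force F acts at a point 1.37 m from the left end, arm 1.37 m, giving F × 1.37 counterclockwise.
For rotational equilibrium, F × 1.37 = 332.8, so F = 332.8 / 1.37 = 243 N.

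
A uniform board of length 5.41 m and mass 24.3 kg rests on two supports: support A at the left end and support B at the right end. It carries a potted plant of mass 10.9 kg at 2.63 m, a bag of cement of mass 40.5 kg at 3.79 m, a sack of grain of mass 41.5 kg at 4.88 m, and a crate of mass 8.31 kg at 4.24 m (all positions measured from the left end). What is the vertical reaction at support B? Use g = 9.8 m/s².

Sum moments about support A (its reaction then has zero moment arm).
Beam weight: 24.3 × 9.8 = 238.1 N down at 2.705 m → arm 2.705 m, τ = 238.1 × 2.705 = 644.1 N·m clockwise.
Potted plant: 10.9 × 9.8 = 106.8 N down at 2.63 m → arm 2.63 m, τ = 106.8 × 2.63 = 280.9 N·m clockwise.
Bag of cement: 40.5 × 9.8 = 396.9 N down at 3.79 m → arm 3.79 m, τ = 396.9 × 3.79 = 1504 N·m clockwise.
Sack of grain: 41.5 × 9.8 = 406.7 N down at 4.88 m → arm 4.88 m, τ = 406.7 × 4.88 = 1985 N·m clockwise.
Crate: 8.31 × 9.8 = 81.44 N down at 4.24 m → arm 4.24 m, τ = 81.44 × 4.24 = 345.3 N·m clockwise.
Net load moment about support A = 4759 N·m clockwise.
Reaction R at support B is upward at 5.41 m, arm 5.41 m → moment R × 5.41 counterclockwise.
Setting net torque to zero: R × 5.41 = 4759 → R = 880 N.

R_B ≈ 880 N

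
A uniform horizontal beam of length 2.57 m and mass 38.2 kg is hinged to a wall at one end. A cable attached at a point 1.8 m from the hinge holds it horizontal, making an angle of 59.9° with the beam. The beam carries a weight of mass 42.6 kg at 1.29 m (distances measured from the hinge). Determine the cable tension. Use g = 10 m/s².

Taking torques about the hinge:
Beam weight: 38.2 × 10 = 382 N down at 1.285 m → arm 1.285 m, τ = 382 × 1.285 = 490.9 N·m clockwise.
Weight: 42.6 × 10 = 426 N down at 1.29 m → arm 1.29 m, τ = 426 × 1.29 = 549.5 N·m clockwise.
Total clockwise load moment = 1040 N·m.
The cable tension T acts at 1.8 m; only its component perpendicular to the beam, T sinθ, produces torque. sin 59.9° = 0.8652.
Στ = 0 ⇒ T × 1.8 × 0.8652 = 1040 ⇒ T = 1040 / 1.557 = 668 N.

T ≈ 668 N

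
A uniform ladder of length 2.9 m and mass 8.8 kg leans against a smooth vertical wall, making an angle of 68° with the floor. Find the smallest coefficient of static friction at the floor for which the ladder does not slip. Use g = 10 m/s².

μ_min ≈ 0.202

Choose the foot of the ladder as the axis so the floor normal and friction both act there and drop out.
Ladder weight 8.8×10 = 88 N acts at 1.45 m along the ladder; its horizontal arm is 1.45·cos68° = 0.5432 m → τ = 47.8 N·m clockwise.
Wall normal N acts horizontally at the top; its moment arm is the height L sinθ = 2.9·sin68° = 2.689 m, counterclockwise.
Setting net torque to zero: N × 2.689 = 47.8 → N = 17.78 N.
ΣFx = 0 ⇒ f = N_wall = 17.78 N. ΣFy = 0 ⇒ N_floor = 88 N.
μ_min = f / N_floor = 17.78 / 88 = 0.202.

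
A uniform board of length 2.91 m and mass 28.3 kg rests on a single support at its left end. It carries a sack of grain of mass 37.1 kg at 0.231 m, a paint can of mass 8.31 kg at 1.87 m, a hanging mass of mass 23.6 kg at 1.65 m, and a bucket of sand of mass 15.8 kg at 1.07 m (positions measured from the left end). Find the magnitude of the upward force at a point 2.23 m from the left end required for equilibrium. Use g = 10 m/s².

Choose the left end as the axis so the unknown pivot reaction has zero arm there.
Beam weight: 28.3 × 10 = 283 N down at 1.455 m → arm 1.455 m, τ = 283 × 1.455 = 411.8 N·m clockwise.
Sack of grain: 37.1 × 10 = 371 N down at 0.231 m → arm 0.231 m, τ = 371 × 0.231 = 85.7 N·m clockwise.
Paint can: 8.31 × 10 = 83.1 N down at 1.87 m → arm 1.87 m, τ = 83.1 × 1.87 = 155.4 N·m clockwise.
Hanging mass: 23.6 × 10 = 236 N down at 1.65 m → arm 1.65 m, τ = 236 × 1.65 = 389.4 N·m clockwise.
Bucket of sand: 15.8 × 10 = 158 N down at 1.07 m → arm 1.07 m, τ = 158 × 1.07 = 169.1 N·m clockwise.
Net moment of the loads = 1211 N·m clockwise.
The upward force F acts at a point 2.23 m from the left end, arm 2.23 m, giving F × 2.23 counterclockwise.
For rotational equilibrium, F × 2.23 = 1211, so F = 1211 / 2.23 = 543 N.

F ≈ 543 N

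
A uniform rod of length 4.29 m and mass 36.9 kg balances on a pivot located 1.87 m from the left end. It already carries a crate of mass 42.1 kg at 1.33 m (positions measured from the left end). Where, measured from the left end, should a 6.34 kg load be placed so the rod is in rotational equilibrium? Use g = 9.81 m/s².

x ≈ 3.86 m from the left end

About the pivot (at 1.87 m from the left end):
Beam weight: 36.9 × 9.81 = 362 N down at 2.145 m → arm 0.275 m, τ = 362 × 0.275 = 99.55 N·m clockwise.
Crate: 42.1 × 9.81 = 413 N down at 1.33 m → arm 0.54 m, τ = 413 × 0.54 = 223 N·m counterclockwise.
Net moment of existing loads = 123.5 N·m counterclockwise.
The load weighs 6.34 × 9.81 = 62.2 N and must supply an equal clockwise moment, so its lever arm about the pivot is 123.5 / 62.2 = 1.99 m.
That puts it at 1.87 + 1.99 = 3.86 m from the left end.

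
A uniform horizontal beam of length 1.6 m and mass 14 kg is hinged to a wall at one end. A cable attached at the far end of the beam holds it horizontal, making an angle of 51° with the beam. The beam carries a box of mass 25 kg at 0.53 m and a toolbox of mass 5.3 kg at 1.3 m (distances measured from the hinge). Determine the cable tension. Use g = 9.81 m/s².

T ≈ 247 N

Taking torques about the hinge:
Beam weight: 14 × 9.81 = 137.3 N down at 0.8 m → arm 0.8 m, τ = 137.3 × 0.8 = 109.8 N·m clockwise.
Box: 25 × 9.81 = 245.2 N down at 0.53 m → arm 0.53 m, τ = 245.2 × 0.53 = 130 N·m clockwise.
Toolbox: 5.3 × 9.81 = 51.99 N down at 1.3 m → arm 1.3 m, τ = 51.99 × 1.3 = 67.59 N·m clockwise.
Total clockwise load moment = 307.4 N·m.
The cable tension T acts at 1.6 m; only its component perpendicular to the beam, T sinθ, produces torque. sin 51° = 0.7771.
For rotational equilibrium, T × 1.6 × 0.7771 = 307.4, so T = 307.4 / 1.243 = 247 N.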